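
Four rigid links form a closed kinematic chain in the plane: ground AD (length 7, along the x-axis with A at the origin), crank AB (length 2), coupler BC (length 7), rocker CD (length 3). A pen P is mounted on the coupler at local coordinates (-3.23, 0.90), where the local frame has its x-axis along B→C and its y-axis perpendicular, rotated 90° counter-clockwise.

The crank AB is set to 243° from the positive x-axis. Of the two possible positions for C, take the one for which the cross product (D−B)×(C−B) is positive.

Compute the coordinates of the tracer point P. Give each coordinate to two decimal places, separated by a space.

-4.09 -2.84

A=(0,0), D=(7.00,0)
B = A + 2.00·(cos243°, sin243°) = (-0.9080, -1.7820)
|BD| = 8.1063
circle(B,7.00) ∩ circle(D,3.00): a=6.5204, h=2.5465
  candidates: C₊=(4.8931,2.1356) cross=20.643; C₋=(6.0127,-2.8329) cross=-20.643
  mode + wants cross > 0 → take C=(4.8931,2.1356) (cross=20.643)
ex = (C−B)/|BC| = (0.8287,0.5597); ey = (-0.5597,0.8287)
P = B + -3.23·ex + 0.90·ey = (-4.0884,-2.8439)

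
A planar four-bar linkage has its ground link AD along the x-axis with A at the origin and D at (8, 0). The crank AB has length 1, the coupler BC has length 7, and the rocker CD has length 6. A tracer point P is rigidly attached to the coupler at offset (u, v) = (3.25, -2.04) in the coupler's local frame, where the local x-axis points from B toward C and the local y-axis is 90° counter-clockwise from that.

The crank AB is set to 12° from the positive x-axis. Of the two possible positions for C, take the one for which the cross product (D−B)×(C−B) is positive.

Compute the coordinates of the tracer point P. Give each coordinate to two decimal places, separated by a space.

A=(0,0), D=(8.00,0)
B = A + 1.00·(cos12°, sin12°) = (0.9781, 0.2079)
|BD| = 7.0249
circle(B,7.00) ∩ circle(D,6.00): a=4.4377, h=5.4135
  candidates: C₊=(5.5742,5.4877) cross=38.030; C₋=(5.2537,-5.3346) cross=-38.030
  mode + wants cross > 0 → take C=(5.5742,5.4877) (cross=38.030)
ex = (C−B)/|BC| = (0.6566,0.7543); ey = (-0.7543,0.6566)
P = B + 3.25·ex + -2.04·ey = (4.6507,1.3199)

4.65 1.32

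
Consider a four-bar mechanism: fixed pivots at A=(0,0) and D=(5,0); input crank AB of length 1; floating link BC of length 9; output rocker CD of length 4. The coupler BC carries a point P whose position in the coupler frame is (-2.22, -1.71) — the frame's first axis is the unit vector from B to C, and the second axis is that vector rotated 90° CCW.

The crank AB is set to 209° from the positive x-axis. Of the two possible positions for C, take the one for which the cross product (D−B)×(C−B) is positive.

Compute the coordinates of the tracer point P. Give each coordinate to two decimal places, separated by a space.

A=(0,0), D=(5.00,0)
B = A + 1.00·(cos209°, sin209°) = (-0.8746, -0.4848)
|BD| = 5.8946
circle(B,9.00) ∩ circle(D,4.00): a=8.4608, h=3.0683
  candidates: C₊=(7.3052,3.2690) cross=18.086; C₋=(7.8099,-2.8468) cross=-18.086
  mode + wants cross > 0 → take C=(7.3052,3.2690) (cross=18.086)
ex = (C−B)/|BC| = (0.9089,0.4171); ey = (-0.4171,0.9089)
P = B + -2.22·ex + -1.71·ey = (-2.1791,-2.9649)

-2.18 -2.96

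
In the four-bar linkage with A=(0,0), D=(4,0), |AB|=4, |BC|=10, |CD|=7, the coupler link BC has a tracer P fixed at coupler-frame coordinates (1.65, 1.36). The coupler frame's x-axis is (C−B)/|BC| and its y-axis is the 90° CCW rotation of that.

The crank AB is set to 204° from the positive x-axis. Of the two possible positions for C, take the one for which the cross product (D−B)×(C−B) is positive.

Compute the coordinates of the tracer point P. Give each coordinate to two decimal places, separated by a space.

A=(0,0), D=(4.00,0)
B = A + 4.00·(cos204°, sin204°) = (-3.6542, -1.6269)
|BD| = 7.8252
circle(B,10.00) ∩ circle(D,7.00): a=7.1713, h=6.9694
  candidates: C₊=(1.9114,6.6811) cross=54.537; C₋=(4.8094,-6.9530) cross=-54.537
  mode + wants cross > 0 → take C=(1.9114,6.6811) (cross=54.537)
ex = (C−B)/|BC| = (0.5566,0.8308); ey = (-0.8308,0.5566)
P = B + 1.65·ex + 1.36·ey = (-3.8658,0.5008)

-3.87 0.50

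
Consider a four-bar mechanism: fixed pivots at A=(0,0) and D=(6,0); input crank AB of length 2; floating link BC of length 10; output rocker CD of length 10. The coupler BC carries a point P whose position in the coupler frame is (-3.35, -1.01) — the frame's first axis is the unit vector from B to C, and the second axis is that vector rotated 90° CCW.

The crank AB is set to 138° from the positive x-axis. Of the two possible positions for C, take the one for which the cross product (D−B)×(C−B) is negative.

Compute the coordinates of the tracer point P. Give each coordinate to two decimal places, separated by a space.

-3.18 4.40

A=(0,0), D=(6.00,0)
B = A + 2.00·(cos138°, sin138°) = (-1.4863, 1.3383)
|BD| = 7.6050
circle(B,10.00) ∩ circle(D,10.00): a=3.8025, h=9.2488
  candidates: C₊=(3.8844,9.7736) cross=70.337; C₋=(0.6293,-8.4354) cross=-70.337
  mode - wants cross < 0 → take C=(0.6293,-8.4354) (cross=-70.337)
ex = (C−B)/|BC| = (0.2116,-0.9774); ey = (0.9774,0.2116)
P = B + -3.35·ex + -1.01·ey = (-3.1822,4.3988)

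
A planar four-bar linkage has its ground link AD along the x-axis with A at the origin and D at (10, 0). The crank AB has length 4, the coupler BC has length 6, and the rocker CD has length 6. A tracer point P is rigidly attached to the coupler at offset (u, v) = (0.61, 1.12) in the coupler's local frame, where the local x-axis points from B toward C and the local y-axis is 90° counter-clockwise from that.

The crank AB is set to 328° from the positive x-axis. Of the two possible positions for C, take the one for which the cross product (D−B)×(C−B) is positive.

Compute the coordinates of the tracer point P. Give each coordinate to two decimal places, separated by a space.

A=(0,0), D=(10.00,0)
B = A + 4.00·(cos328°, sin328°) = (3.3922, -2.1197)
|BD| = 6.9395
circle(B,6.00) ∩ circle(D,6.00): a=3.4697, h=4.8950
  candidates: C₊=(5.2009,3.6012) cross=33.969; C₋=(8.1913,-5.7209) cross=-33.969
  mode + wants cross > 0 → take C=(5.2009,3.6012) (cross=33.969)
ex = (C−B)/|BC| = (0.3015,0.9535); ey = (-0.9535,0.3015)
P = B + 0.61·ex + 1.12·ey = (2.5082,-1.2004)

2.51 -1.20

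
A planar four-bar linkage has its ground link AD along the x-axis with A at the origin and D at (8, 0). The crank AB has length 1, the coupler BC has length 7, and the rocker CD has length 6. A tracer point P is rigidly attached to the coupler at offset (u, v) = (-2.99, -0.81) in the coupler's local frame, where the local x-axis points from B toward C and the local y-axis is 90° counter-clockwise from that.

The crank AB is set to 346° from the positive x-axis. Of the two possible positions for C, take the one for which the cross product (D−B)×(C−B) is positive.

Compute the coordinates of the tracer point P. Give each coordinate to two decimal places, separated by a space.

-0.20 -3.11

A=(0,0), D=(8.00,0)
B = A + 1.00·(cos346°, sin346°) = (0.9703, -0.2419)
|BD| = 7.0339
circle(B,7.00) ∩ circle(D,6.00): a=4.4410, h=5.4108
  candidates: C₊=(5.2226,5.3185) cross=38.059; C₋=(5.5948,-5.4968) cross=-38.059
  mode + wants cross > 0 → take C=(5.2226,5.3185) (cross=38.059)
ex = (C−B)/|BC| = (0.6075,0.7943); ey = (-0.7943,0.6075)
P = B + -2.99·ex + -0.81·ey = (-0.2026,-3.1091)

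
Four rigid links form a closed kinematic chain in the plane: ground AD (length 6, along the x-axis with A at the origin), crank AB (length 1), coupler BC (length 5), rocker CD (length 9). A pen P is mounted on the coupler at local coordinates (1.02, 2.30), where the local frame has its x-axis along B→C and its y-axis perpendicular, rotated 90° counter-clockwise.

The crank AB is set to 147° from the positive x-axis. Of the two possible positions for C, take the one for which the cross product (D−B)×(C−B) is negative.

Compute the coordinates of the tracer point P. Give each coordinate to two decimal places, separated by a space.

1.20 -0.93

A=(0,0), D=(6.00,0)
B = A + 1.00·(cos147°, sin147°) = (-0.8387, 0.5446)
|BD| = 6.8603
circle(B,5.00) ∩ circle(D,9.00): a=-0.6513, h=4.9574
  candidates: C₊=(-1.0943,5.5381) cross=34.009; C₋=(-1.8815,-4.3454) cross=-34.009
  mode - wants cross < 0 → take C=(-1.8815,-4.3454) (cross=-34.009)
ex = (C−B)/|BC| = (-0.2086,-0.9780); ey = (0.9780,-0.2086)
P = B + 1.02·ex + 2.30·ey = (1.1980,-0.9326)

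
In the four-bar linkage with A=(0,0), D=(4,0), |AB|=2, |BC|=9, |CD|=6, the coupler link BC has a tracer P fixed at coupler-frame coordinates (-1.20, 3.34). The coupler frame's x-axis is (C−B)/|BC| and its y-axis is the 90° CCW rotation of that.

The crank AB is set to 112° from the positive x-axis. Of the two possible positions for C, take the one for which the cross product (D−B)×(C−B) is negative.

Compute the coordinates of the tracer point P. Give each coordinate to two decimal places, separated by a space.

A=(0,0), D=(4.00,0)
B = A + 2.00·(cos112°, sin112°) = (-0.7492, 1.8544)
|BD| = 5.0984
circle(B,9.00) ∩ circle(D,6.00): a=6.9623, h=5.7031
  candidates: C₊=(7.8106,4.6346) cross=29.077; C₋=(3.6620,-5.9905) cross=-29.077
  mode - wants cross < 0 → take C=(3.6620,-5.9905) (cross=-29.077)
ex = (C−B)/|BC| = (0.4901,-0.8716); ey = (0.8716,0.4901)
P = B + -1.20·ex + 3.34·ey = (1.5739,4.5374)

1.57 4.54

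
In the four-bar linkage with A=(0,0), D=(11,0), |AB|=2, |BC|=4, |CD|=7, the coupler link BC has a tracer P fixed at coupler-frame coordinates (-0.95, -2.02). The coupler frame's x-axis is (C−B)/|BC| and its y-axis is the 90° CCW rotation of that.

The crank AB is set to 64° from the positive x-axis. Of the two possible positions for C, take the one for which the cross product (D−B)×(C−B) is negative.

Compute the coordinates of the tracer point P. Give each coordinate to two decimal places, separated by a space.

A=(0,0), D=(11.00,0)
B = A + 2.00·(cos64°, sin64°) = (0.8767, 1.7976)
|BD| = 10.2816
circle(B,4.00) ∩ circle(D,7.00): a=3.5360, h=1.8699
  candidates: C₊=(4.6852,3.0205) cross=19.226; C₋=(4.0314,-0.6618) cross=-19.226
  mode - wants cross < 0 → take C=(4.0314,-0.6618) (cross=-19.226)
ex = (C−B)/|BC| = (0.7887,-0.6148); ey = (0.6148,0.7887)
P = B + -0.95·ex + -2.02·ey = (-1.1145,0.7886)

-1.11 0.79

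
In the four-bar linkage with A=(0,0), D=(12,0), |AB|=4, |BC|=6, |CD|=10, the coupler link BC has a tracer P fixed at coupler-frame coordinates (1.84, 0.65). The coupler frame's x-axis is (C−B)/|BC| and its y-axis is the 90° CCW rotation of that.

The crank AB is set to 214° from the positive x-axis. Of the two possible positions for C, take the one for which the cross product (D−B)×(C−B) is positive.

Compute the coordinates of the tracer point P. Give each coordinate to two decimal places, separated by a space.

-1.98 -0.81

A=(0,0), D=(12.00,0)
B = A + 4.00·(cos214°, sin214°) = (-3.3162, -2.2368)
|BD| = 15.4786
circle(B,6.00) ∩ circle(D,10.00): a=5.6719, h=1.9568
  candidates: C₊=(2.0135,0.5191) cross=30.289; C₋=(2.5790,-3.3534) cross=-30.289
  mode + wants cross > 0 → take C=(2.0135,0.5191) (cross=30.289)
ex = (C−B)/|BC| = (0.8883,0.4593); ey = (-0.4593,0.8883)
P = B + 1.84·ex + 0.65·ey = (-1.9803,-0.8143)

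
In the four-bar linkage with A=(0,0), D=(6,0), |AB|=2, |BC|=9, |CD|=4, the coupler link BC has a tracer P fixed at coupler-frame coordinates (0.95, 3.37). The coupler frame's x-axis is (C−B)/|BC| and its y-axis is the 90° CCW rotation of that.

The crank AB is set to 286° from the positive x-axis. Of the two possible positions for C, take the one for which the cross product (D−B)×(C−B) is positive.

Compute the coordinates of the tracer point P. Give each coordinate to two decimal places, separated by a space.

-0.79 1.31

A=(0,0), D=(6.00,0)
B = A + 2.00·(cos286°, sin286°) = (0.5513, -1.9225)
|BD| = 5.7779
circle(B,9.00) ∩ circle(D,4.00): a=8.5138, h=2.9181
  candidates: C₊=(7.6090,3.6621) cross=16.860; C₋=(9.5509,-1.8415) cross=-16.860
  mode + wants cross > 0 → take C=(7.6090,3.6621) (cross=16.860)
ex = (C−B)/|BC| = (0.7842,0.6205); ey = (-0.6205,0.7842)
P = B + 0.95·ex + 3.37·ey = (-0.7949,1.3097)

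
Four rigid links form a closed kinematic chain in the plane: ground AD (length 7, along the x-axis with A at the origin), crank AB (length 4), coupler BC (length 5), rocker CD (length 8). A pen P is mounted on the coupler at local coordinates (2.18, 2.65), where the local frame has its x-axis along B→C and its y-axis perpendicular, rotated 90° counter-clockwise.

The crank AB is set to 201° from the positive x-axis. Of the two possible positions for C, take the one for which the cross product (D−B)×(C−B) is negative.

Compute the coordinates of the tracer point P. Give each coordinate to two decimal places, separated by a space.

-0.41 -0.58

A=(0,0), D=(7.00,0)
B = A + 4.00·(cos201°, sin201°) = (-3.7343, -1.4335)
|BD| = 10.8296
circle(B,5.00) ∩ circle(D,8.00): a=3.6142, h=3.4551
  candidates: C₊=(-0.6093,2.4696) cross=37.417; C₋=(0.3054,-4.3798) cross=-37.417
  mode - wants cross < 0 → take C=(0.3054,-4.3798) (cross=-37.417)
ex = (C−B)/|BC| = (0.8079,-0.5893); ey = (0.5893,0.8079)
P = B + 2.18·ex + 2.65·ey = (-0.4115,-0.5770)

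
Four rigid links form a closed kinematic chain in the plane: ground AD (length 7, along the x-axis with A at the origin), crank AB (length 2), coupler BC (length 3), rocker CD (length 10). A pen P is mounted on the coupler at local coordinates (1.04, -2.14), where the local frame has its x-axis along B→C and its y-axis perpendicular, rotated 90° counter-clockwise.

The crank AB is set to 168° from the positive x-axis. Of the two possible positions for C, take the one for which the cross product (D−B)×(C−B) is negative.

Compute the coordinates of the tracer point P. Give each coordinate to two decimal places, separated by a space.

-4.28 -0.07

A=(0,0), D=(7.00,0)
B = A + 2.00·(cos168°, sin168°) = (-1.9563, 0.4158)
|BD| = 8.9659
circle(B,3.00) ∩ circle(D,10.00): a=-0.5918, h=2.9411
  candidates: C₊=(-2.4110,3.3812) cross=26.369; C₋=(-2.6838,-2.4946) cross=-26.369
  mode - wants cross < 0 → take C=(-2.6838,-2.4946) (cross=-26.369)
ex = (C−B)/|BC| = (-0.2425,-0.9701); ey = (0.9701,-0.2425)
P = B + 1.04·ex + -2.14·ey = (-4.2846,-0.0741)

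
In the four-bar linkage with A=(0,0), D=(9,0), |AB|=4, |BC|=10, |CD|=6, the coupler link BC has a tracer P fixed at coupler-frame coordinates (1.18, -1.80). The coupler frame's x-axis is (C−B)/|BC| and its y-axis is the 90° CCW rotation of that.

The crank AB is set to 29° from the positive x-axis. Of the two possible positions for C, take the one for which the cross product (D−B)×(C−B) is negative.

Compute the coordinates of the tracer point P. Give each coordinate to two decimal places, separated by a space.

A=(0,0), D=(9.00,0)
B = A + 4.00·(cos29°, sin29°) = (3.4985, 1.9392)
|BD| = 5.8333
circle(B,10.00) ∩ circle(D,6.00): a=8.4024, h=5.4222
  candidates: C₊=(13.2255,4.2597) cross=31.629; C₋=(9.6204,-5.9678) cross=-31.629
  mode - wants cross < 0 → take C=(9.6204,-5.9678) (cross=-31.629)
ex = (C−B)/|BC| = (0.6122,-0.7907); ey = (0.7907,0.6122)
P = B + 1.18·ex + -1.80·ey = (2.7976,-0.0957)

2.80 -0.10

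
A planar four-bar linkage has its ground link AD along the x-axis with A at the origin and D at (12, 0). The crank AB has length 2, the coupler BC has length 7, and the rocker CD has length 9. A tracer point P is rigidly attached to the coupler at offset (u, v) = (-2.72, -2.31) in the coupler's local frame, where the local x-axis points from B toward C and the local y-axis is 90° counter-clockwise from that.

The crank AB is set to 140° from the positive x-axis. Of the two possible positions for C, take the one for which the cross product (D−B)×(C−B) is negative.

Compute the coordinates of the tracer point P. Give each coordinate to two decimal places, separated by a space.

A=(0,0), D=(12.00,0)
B = A + 2.00·(cos140°, sin140°) = (-1.5321, 1.2856)
|BD| = 13.5930
circle(B,7.00) ∩ circle(D,9.00): a=5.6194, h=4.1740
  candidates: C₊=(4.4569,4.9094) cross=56.737; C₋=(3.6674,-3.4011) cross=-56.737
  mode - wants cross < 0 → take C=(3.6674,-3.4011) (cross=-56.737)
ex = (C−B)/|BC| = (0.7428,-0.6695); ey = (0.6695,0.7428)
P = B + -2.72·ex + -2.31·ey = (-5.0991,1.3909)

-5.10 1.39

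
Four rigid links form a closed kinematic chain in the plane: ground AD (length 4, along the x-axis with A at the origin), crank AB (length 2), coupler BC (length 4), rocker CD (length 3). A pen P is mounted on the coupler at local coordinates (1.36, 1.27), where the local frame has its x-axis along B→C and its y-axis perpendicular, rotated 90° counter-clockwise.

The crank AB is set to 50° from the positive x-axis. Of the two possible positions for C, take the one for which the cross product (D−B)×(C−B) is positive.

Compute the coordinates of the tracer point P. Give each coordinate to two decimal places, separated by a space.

A=(0,0), D=(4.00,0)
B = A + 2.00·(cos50°, sin50°) = (1.2856, 1.5321)
|BD| = 3.1170
circle(B,4.00) ∩ circle(D,3.00): a=2.6814, h=2.9682
  candidates: C₊=(5.0796,2.7990) cross=9.252; C₋=(2.1617,-2.3708) cross=-9.252
  mode + wants cross > 0 → take C=(5.0796,2.7990) (cross=9.252)
ex = (C−B)/|BC| = (0.9485,0.3167); ey = (-0.3167,0.9485)
P = B + 1.36·ex + 1.27·ey = (2.1733,3.1675)

2.17 3.17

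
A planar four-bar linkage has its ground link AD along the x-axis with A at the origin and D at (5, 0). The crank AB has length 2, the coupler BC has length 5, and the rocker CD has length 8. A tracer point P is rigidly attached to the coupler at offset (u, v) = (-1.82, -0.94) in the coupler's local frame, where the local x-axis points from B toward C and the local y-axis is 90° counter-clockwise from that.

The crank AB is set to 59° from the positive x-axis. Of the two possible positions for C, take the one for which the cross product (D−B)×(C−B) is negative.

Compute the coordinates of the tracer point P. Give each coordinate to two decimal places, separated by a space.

1.86 3.59

A=(0,0), D=(5.00,0)
B = A + 2.00·(cos59°, sin59°) = (1.0301, 1.7143)
|BD| = 4.3243
circle(B,5.00) ∩ circle(D,8.00): a=-2.3473, h=4.4148
  candidates: C₊=(0.6253,6.6979) cross=19.091; C₋=(-2.8751,-1.4081) cross=-19.091
  mode - wants cross < 0 → take C=(-2.8751,-1.4081) (cross=-19.091)
ex = (C−B)/|BC| = (-0.7810,-0.6245); ey = (0.6245,-0.7810)
P = B + -1.82·ex + -0.94·ey = (1.8645,3.5851)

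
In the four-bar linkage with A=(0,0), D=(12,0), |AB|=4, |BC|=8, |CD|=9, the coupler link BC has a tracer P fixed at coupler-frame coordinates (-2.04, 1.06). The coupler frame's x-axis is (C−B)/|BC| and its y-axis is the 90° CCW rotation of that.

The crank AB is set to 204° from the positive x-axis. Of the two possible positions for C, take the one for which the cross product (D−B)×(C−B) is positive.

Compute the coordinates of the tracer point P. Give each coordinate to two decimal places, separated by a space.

A=(0,0), D=(12.00,0)
B = A + 4.00·(cos204°, sin204°) = (-3.6542, -1.6269)
|BD| = 15.7385
circle(B,8.00) ∩ circle(D,9.00): a=7.3292, h=3.2067
  candidates: C₊=(3.3042,2.3203) cross=50.469; C₋=(3.9672,-4.0589) cross=-50.469
  mode + wants cross > 0 → take C=(3.3042,2.3203) (cross=50.469)
ex = (C−B)/|BC| = (0.8698,0.4934); ey = (-0.4934,0.8698)
P = B + -2.04·ex + 1.06·ey = (-5.9516,-1.7115)

-5.95 -1.71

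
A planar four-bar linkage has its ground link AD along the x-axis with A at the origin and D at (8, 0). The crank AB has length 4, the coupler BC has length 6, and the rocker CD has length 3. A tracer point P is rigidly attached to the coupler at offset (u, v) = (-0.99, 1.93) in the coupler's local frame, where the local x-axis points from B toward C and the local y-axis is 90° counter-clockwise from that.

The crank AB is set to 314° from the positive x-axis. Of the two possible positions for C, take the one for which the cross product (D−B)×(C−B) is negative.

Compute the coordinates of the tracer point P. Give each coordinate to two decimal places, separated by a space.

1.80 -0.94

A=(0,0), D=(8.00,0)
B = A + 4.00·(cos314°, sin314°) = (2.7786, -2.8774)
|BD| = 5.9617
circle(B,6.00) ∩ circle(D,3.00): a=5.2453, h=2.9132
  candidates: C₊=(5.9665,2.2057) cross=17.368; C₋=(8.7786,-2.8972) cross=-17.368
  mode - wants cross < 0 → take C=(8.7786,-2.8972) (cross=-17.368)
ex = (C−B)/|BC| = (1.0000,-0.0033); ey = (0.0033,1.0000)
P = B + -0.99·ex + 1.93·ey = (1.7950,-0.9441)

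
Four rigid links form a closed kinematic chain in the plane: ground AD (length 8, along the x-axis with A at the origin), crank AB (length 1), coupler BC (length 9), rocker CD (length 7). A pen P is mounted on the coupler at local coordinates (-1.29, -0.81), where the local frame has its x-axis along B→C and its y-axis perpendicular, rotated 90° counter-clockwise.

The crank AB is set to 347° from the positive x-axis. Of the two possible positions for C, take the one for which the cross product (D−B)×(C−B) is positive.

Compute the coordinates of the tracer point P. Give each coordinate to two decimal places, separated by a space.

0.81 -1.74

A=(0,0), D=(8.00,0)
B = A + 1.00·(cos347°, sin347°) = (0.9744, -0.2250)
|BD| = 7.0292
circle(B,9.00) ∩ circle(D,7.00): a=5.7908, h=6.8896
  candidates: C₊=(6.5417,6.8464) cross=48.428; C₋=(6.9827,-6.9257) cross=-48.428
  mode + wants cross > 0 → take C=(6.5417,6.8464) (cross=48.428)
ex = (C−B)/|BC| = (0.6186,0.7857); ey = (-0.7857,0.6186)
P = B + -1.29·ex + -0.81·ey = (0.8128,-1.7396)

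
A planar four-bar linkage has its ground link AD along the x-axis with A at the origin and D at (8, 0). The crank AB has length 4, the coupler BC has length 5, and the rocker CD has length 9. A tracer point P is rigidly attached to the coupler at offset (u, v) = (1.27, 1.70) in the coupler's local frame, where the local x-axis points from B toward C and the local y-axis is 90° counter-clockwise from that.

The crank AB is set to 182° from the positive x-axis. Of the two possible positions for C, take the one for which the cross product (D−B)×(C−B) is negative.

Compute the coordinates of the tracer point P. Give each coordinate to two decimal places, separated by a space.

-1.91 0.27

A=(0,0), D=(8.00,0)
B = A + 4.00·(cos182°, sin182°) = (-3.9976, -0.1396)
|BD| = 11.9984
circle(B,5.00) ∩ circle(D,9.00): a=3.6655, h=3.4006
  candidates: C₊=(-0.3718,3.3034) cross=40.801; C₋=(-0.2927,-3.4973) cross=-40.801
  mode - wants cross < 0 → take C=(-0.2927,-3.4973) (cross=-40.801)
ex = (C−B)/|BC| = (0.7410,-0.6715); ey = (0.6715,0.7410)
P = B + 1.27·ex + 1.70·ey = (-1.9149,0.2672)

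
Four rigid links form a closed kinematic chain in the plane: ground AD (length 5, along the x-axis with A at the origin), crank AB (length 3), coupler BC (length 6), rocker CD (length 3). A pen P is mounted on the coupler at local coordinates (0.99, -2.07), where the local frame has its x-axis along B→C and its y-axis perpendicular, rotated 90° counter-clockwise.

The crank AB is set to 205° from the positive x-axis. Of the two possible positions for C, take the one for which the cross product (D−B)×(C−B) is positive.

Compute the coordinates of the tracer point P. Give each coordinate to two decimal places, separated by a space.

-0.84 -2.59

A=(0,0), D=(5.00,0)
B = A + 3.00·(cos205°, sin205°) = (-2.7189, -1.2679)
|BD| = 7.8224
circle(B,6.00) ∩ circle(D,3.00): a=5.6370, h=2.0553
  candidates: C₊=(2.5104,1.6739) cross=16.077; C₋=(3.1767,-2.3823) cross=-16.077
  mode + wants cross > 0 → take C=(2.5104,1.6739) (cross=16.077)
ex = (C−B)/|BC| = (0.8716,0.4903); ey = (-0.4903,0.8716)
P = B + 0.99·ex + -2.07·ey = (-0.8412,-2.5866)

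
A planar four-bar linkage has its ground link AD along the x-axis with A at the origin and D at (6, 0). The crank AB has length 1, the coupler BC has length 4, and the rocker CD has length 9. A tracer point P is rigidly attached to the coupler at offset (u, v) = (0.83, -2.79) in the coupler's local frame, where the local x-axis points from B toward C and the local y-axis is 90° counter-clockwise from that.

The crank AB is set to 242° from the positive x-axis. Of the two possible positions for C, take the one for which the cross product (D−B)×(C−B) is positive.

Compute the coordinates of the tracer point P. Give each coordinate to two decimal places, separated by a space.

1.41 1.34

A=(0,0), D=(6.00,0)
B = A + 1.00·(cos242°, sin242°) = (-0.4695, -0.8829)
|BD| = 6.5294
circle(B,4.00) ∩ circle(D,9.00): a=-1.7127, h=3.6148
  candidates: C₊=(-2.6553,2.4670) cross=23.602; C₋=(-1.6777,-4.6961) cross=-23.602
  mode + wants cross > 0 → take C=(-2.6553,2.4670) (cross=23.602)
ex = (C−B)/|BC| = (-0.5465,0.8375); ey = (-0.8375,-0.5465)
P = B + 0.83·ex + -2.79·ey = (1.4136,1.3368)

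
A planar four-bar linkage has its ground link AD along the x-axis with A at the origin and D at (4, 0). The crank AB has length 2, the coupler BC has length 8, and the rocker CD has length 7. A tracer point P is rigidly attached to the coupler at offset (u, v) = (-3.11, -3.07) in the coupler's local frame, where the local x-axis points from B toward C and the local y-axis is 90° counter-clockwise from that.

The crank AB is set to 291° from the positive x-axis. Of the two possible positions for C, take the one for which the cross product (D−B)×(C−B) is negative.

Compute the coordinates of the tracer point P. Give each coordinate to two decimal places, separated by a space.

-3.54 -2.87

A=(0,0), D=(4.00,0)
B = A + 2.00·(cos291°, sin291°) = (0.7167, -1.8672)
|BD| = 3.7771
circle(B,8.00) ∩ circle(D,7.00): a=3.8742, h=6.9993
  candidates: C₊=(0.6244,6.1323) cross=26.437; C₋=(7.5445,-6.0363) cross=-26.437
  mode - wants cross < 0 → take C=(7.5445,-6.0363) (cross=-26.437)
ex = (C−B)/|BC| = (0.8535,-0.5211); ey = (0.5211,0.8535)
P = B + -3.11·ex + -3.07·ey = (-3.5375,-2.8666)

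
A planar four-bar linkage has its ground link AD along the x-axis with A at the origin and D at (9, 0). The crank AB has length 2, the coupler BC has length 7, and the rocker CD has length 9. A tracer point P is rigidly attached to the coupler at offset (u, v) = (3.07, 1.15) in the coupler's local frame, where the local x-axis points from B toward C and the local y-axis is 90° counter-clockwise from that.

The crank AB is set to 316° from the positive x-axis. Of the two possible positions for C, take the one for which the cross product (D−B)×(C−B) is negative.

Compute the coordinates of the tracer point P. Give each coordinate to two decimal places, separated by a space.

A=(0,0), D=(9.00,0)
B = A + 2.00·(cos316°, sin316°) = (1.4387, -1.3893)
|BD| = 7.6879
circle(B,7.00) ∩ circle(D,9.00): a=1.7628, h=6.7744
  candidates: C₊=(1.9482,5.5921) cross=52.081; C₋=(4.3966,-7.7336) cross=-52.081
  mode - wants cross < 0 → take C=(4.3966,-7.7336) (cross=-52.081)
ex = (C−B)/|BC| = (0.4226,-0.9063); ey = (0.9063,0.4226)
P = B + 3.07·ex + 1.15·ey = (3.7782,-3.6858)

3.78 -3.69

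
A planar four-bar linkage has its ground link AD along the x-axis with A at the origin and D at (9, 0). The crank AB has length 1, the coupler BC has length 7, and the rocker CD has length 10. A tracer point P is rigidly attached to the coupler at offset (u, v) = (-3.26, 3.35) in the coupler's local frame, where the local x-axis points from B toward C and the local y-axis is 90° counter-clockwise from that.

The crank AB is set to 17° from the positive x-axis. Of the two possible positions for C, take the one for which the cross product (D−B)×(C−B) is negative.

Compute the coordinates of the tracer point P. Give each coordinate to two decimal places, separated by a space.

4.01 3.83

A=(0,0), D=(9.00,0)
B = A + 1.00·(cos17°, sin17°) = (0.9563, 0.2924)
|BD| = 8.0490
circle(B,7.00) ∩ circle(D,10.00): a=0.8564, h=6.9474
  candidates: C₊=(2.0645,7.2041) cross=55.920; C₋=(1.5598,-6.6816) cross=-55.920
  mode - wants cross < 0 → take C=(1.5598,-6.6816) (cross=-55.920)
ex = (C−B)/|BC| = (0.0862,-0.9963); ey = (0.9963,0.0862)
P = B + -3.26·ex + 3.35·ey = (4.0128,3.8290)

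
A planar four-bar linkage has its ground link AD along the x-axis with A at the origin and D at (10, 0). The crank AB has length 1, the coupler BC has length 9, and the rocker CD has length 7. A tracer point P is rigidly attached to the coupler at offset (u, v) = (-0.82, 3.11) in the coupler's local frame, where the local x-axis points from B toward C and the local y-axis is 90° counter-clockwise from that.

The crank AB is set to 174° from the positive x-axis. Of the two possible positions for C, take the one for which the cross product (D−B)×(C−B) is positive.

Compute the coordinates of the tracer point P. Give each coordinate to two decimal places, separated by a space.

A=(0,0), D=(10.00,0)
B = A + 1.00·(cos174°, sin174°) = (-0.9945, 0.1045)
|BD| = 10.9950
circle(B,9.00) ∩ circle(D,7.00): a=6.9527, h=5.7149
  candidates: C₊=(6.0122,5.7530) cross=62.835; C₋=(5.9035,-5.6762) cross=-62.835
  mode + wants cross > 0 → take C=(6.0122,5.7530) (cross=62.835)
ex = (C−B)/|BC| = (0.7785,0.6276); ey = (-0.6276,0.7785)
P = B + -0.82·ex + 3.11·ey = (-3.5848,2.0111)

-3.58 2.01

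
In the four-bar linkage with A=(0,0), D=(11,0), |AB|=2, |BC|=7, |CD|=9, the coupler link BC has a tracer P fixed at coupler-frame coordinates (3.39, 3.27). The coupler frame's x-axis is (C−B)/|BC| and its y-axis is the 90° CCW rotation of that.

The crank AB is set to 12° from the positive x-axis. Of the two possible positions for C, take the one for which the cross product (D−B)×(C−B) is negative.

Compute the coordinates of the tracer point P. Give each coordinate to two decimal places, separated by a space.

A=(0,0), D=(11.00,0)
B = A + 2.00·(cos12°, sin12°) = (1.9563, 0.4158)
|BD| = 9.0533
circle(B,7.00) ∩ circle(D,9.00): a=2.7593, h=6.4332
  candidates: C₊=(5.0082,6.7155) cross=58.242; C₋=(4.4172,-6.1373) cross=-58.242
  mode - wants cross < 0 → take C=(4.4172,-6.1373) (cross=-58.242)
ex = (C−B)/|BC| = (0.3516,-0.9362); ey = (0.9362,0.3516)
P = B + 3.39·ex + 3.27·ey = (6.2093,-1.6082)

6.21 -1.61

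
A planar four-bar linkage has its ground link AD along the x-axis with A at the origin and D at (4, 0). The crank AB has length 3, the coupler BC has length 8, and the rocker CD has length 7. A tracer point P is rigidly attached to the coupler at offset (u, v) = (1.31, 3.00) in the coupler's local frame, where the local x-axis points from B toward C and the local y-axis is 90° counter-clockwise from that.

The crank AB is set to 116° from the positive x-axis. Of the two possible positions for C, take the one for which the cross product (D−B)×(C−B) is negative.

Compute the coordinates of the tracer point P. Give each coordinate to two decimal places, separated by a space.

1.79 1.66

A=(0,0), D=(4.00,0)
B = A + 3.00·(cos116°, sin116°) = (-1.3151, 2.6964)
|BD| = 5.9599
circle(B,8.00) ∩ circle(D,7.00): a=4.2384, h=6.7850
  candidates: C₊=(5.5343,6.8298) cross=40.438; C₋=(-0.6050,-5.2720) cross=-40.438
  mode - wants cross < 0 → take C=(-0.6050,-5.2720) (cross=-40.438)
ex = (C−B)/|BC| = (0.0888,-0.9961); ey = (0.9961,0.0888)
P = B + 1.31·ex + 3.00·ey = (1.7893,1.6579)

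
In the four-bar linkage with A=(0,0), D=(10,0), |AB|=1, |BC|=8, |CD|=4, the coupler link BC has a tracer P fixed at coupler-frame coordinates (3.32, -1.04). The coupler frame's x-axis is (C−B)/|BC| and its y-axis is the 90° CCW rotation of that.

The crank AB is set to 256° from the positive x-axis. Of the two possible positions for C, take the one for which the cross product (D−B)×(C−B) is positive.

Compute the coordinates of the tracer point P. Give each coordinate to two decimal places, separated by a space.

A=(0,0), D=(10.00,0)
B = A + 1.00·(cos256°, sin256°) = (-0.2419, -0.9703)
|BD| = 10.2878
circle(B,8.00) ∩ circle(D,4.00): a=7.4768, h=2.8457
  candidates: C₊=(6.9331,2.5679) cross=29.276; C₋=(7.4699,-3.0982) cross=-29.276
  mode + wants cross > 0 → take C=(6.9331,2.5679) (cross=29.276)
ex = (C−B)/|BC| = (0.8969,0.4423); ey = (-0.4423,0.8969)
P = B + 3.32·ex + -1.04·ey = (3.1957,-0.4347)

3.20 -0.43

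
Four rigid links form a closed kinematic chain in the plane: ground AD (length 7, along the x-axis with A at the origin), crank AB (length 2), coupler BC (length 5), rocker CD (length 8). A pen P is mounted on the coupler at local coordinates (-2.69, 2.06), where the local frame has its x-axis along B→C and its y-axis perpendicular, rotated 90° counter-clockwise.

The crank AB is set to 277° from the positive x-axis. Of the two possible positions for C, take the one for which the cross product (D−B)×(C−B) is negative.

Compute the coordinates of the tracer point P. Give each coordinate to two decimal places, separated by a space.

0.97 1.32

A=(0,0), D=(7.00,0)
B = A + 2.00·(cos277°, sin277°) = (0.2437, -1.9851)
|BD| = 7.0419
circle(B,5.00) ∩ circle(D,8.00): a=0.7518, h=4.9432
  candidates: C₊=(-0.4285,2.9695) cross=34.809; C₋=(2.3585,-6.5159) cross=-34.809
  mode - wants cross < 0 → take C=(2.3585,-6.5159) (cross=-34.809)
ex = (C−B)/|BC| = (0.4230,-0.9062); ey = (0.9062,0.4230)
P = B + -2.69·ex + 2.06·ey = (0.9727,1.3237)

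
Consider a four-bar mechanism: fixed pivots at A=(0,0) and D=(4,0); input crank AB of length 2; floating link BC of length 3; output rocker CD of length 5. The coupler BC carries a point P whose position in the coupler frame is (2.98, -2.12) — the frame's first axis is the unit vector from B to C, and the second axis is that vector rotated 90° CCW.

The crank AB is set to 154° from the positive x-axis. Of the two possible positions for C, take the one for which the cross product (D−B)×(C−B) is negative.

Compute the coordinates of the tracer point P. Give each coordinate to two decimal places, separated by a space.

A=(0,0), D=(4.00,0)
B = A + 2.00·(cos154°, sin154°) = (-1.7976, 0.8767)
|BD| = 5.8635
circle(B,3.00) ∩ circle(D,5.00): a=1.5674, h=2.5580
  candidates: C₊=(0.1347,3.1716) cross=14.999; C₋=(-0.6303,-1.8869) cross=-14.999
  mode - wants cross < 0 → take C=(-0.6303,-1.8869) (cross=-14.999)
ex = (C−B)/|BC| = (0.3891,-0.9212); ey = (0.9212,0.3891)
P = B + 2.98·ex + -2.12·ey = (-2.5910,-2.6933)

-2.59 -2.69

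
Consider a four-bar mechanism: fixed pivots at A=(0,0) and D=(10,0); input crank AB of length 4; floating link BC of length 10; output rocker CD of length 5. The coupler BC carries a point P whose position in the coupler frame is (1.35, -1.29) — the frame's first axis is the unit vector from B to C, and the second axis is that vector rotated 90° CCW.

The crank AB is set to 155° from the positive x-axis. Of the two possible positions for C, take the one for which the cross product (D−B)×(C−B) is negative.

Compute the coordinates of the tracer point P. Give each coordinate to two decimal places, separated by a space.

A=(0,0), D=(10.00,0)
B = A + 4.00·(cos155°, sin155°) = (-3.6252, 1.6905)
|BD| = 13.7297
circle(B,10.00) ∩ circle(D,5.00): a=9.5962, h=2.8132
  candidates: C₊=(6.2443,3.3007) cross=38.624; C₋=(5.5515,-2.2828) cross=-38.624
  mode - wants cross < 0 → take C=(5.5515,-2.2828) (cross=-38.624)
ex = (C−B)/|BC| = (0.9177,-0.3973); ey = (0.3973,0.9177)
P = B + 1.35·ex + -1.29·ey = (-2.8989,-0.0297)

-2.90 -0.03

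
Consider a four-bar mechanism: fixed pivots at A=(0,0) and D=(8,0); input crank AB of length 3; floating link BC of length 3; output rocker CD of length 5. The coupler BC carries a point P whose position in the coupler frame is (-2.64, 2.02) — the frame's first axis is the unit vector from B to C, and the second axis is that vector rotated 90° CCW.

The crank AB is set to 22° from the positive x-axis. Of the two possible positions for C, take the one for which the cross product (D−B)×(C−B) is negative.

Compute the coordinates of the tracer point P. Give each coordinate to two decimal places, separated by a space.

4.27 4.10

A=(0,0), D=(8.00,0)
B = A + 3.00·(cos22°, sin22°) = (2.7816, 1.1238)
|BD| = 5.3381
circle(B,3.00) ∩ circle(D,5.00): a=1.1704, h=2.7623
  candidates: C₊=(4.5072,3.5778) cross=14.745; C₋=(3.3442,-1.8230) cross=-14.745
  mode - wants cross < 0 → take C=(3.3442,-1.8230) (cross=-14.745)
ex = (C−B)/|BC| = (0.1875,-0.9823); ey = (0.9823,0.1875)
P = B + -2.64·ex + 2.02·ey = (4.2706,4.0958)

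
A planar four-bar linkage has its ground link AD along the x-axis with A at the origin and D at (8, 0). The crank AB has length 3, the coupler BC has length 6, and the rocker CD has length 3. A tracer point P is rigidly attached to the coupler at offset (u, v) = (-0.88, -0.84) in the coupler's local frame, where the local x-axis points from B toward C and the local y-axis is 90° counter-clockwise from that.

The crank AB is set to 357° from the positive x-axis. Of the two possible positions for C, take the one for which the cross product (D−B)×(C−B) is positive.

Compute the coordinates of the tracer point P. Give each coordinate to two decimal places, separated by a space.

2.69 -1.33

A=(0,0), D=(8.00,0)
B = A + 3.00·(cos357°, sin357°) = (2.9959, -0.1570)
|BD| = 5.0066
circle(B,6.00) ∩ circle(D,3.00): a=5.1997, h=2.9938
  candidates: C₊=(8.0992,2.9984) cross=14.989; C₋=(8.2870,-2.9862) cross=-14.989
  mode + wants cross > 0 → take C=(8.0992,2.9984) (cross=14.989)
ex = (C−B)/|BC| = (0.8505,0.5259); ey = (-0.5259,0.8505)
P = B + -0.88·ex + -0.84·ey = (2.6892,-1.3343)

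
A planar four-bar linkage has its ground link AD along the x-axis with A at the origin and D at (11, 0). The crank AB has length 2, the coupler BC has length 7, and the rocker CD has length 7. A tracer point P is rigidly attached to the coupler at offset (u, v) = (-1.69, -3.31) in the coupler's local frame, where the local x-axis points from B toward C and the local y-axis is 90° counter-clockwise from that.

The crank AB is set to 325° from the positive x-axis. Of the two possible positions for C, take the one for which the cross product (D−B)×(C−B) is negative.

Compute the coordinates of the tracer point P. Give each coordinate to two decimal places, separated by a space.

A=(0,0), D=(11.00,0)
B = A + 2.00·(cos325°, sin325°) = (1.6383, -1.1472)
|BD| = 9.4317
circle(B,7.00) ∩ circle(D,7.00): a=4.7159, h=5.1731
  candidates: C₊=(5.6900,4.5611) cross=48.791; C₋=(6.9483,-5.7082) cross=-48.791
  mode - wants cross < 0 → take C=(6.9483,-5.7082) (cross=-48.791)
ex = (C−B)/|BC| = (0.7586,-0.6516); ey = (0.6516,0.7586)
P = B + -1.69·ex + -3.31·ey = (-1.8004,-2.5569)

-1.80 -2.56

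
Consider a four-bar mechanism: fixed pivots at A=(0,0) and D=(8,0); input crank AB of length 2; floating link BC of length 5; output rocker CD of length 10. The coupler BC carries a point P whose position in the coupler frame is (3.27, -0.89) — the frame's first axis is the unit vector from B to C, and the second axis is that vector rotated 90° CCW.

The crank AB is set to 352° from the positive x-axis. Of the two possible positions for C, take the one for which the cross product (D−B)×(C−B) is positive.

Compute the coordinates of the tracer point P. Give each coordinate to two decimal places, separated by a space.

A=(0,0), D=(8.00,0)
B = A + 2.00·(cos352°, sin352°) = (1.9805, -0.2783)
|BD| = 6.0259
circle(B,5.00) ∩ circle(D,10.00): a=-3.2102, h=3.8334
  candidates: C₊=(-1.4033,3.4026) cross=23.099; C₋=(-1.0492,-4.2559) cross=-23.099
  mode + wants cross > 0 → take C=(-1.4033,3.4026) (cross=23.099)
ex = (C−B)/|BC| = (-0.6768,0.7362); ey = (-0.7362,-0.6768)
P = B + 3.27·ex + -0.89·ey = (0.4227,2.7313)

0.42 2.73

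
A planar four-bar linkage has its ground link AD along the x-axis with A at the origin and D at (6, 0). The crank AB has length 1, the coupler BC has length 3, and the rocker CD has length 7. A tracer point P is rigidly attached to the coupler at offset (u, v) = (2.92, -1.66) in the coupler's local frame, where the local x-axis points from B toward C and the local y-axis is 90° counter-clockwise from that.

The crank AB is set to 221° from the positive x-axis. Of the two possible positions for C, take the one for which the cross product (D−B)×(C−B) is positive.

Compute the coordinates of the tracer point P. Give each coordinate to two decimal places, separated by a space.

A=(0,0), D=(6.00,0)
B = A + 1.00·(cos221°, sin221°) = (-0.7547, -0.6561)
|BD| = 6.7865
circle(B,3.00) ∩ circle(D,7.00): a=0.4462, h=2.9666
  candidates: C₊=(-0.5974,2.3398) cross=20.133; C₋=(-0.0238,-3.5657) cross=-20.133
  mode + wants cross > 0 → take C=(-0.5974,2.3398) (cross=20.133)
ex = (C−B)/|BC| = (0.0524,0.9986); ey = (-0.9986,0.0524)
P = B + 2.92·ex + -1.66·ey = (1.0562,2.1729)

1.06 2.17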